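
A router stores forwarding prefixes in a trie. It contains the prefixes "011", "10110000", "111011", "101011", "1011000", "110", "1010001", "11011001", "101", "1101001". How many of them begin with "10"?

5

Walk to "10"; the words in its subtree are exactly those with that prefix.
Matches: "101", "1010001", "101011", "1011000", "10110000"
Count: 5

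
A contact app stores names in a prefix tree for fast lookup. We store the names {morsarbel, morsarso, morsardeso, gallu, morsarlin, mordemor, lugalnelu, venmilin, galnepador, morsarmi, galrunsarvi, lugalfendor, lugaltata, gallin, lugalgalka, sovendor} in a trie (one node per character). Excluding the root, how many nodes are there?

87

Count nodes per top-level branch (shared prefixes stored once):
  'g'-branch (gallin, gallu, galnepador, galrunsarvi): 22 nodes
  'l'-branch (lugalfendor, lugalgalka, lugalnelu, lugaltata): 24 nodes
  'm'-branch (mordemor, morsarbel, morsardeso, morsarlin, morsarmi, morsarso): 25 nodes
  's'-branch (sovendor): 8 nodes
  'v'-branch (venmilin): 8 nodes
Sum: 87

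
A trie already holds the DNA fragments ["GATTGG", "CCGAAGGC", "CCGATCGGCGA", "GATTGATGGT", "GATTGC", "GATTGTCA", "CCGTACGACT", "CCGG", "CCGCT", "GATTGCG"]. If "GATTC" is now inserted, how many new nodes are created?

"GATT" is already a path in the trie; the remaining "C" must be added.
Each of the 1 remaining characters creates one node.

1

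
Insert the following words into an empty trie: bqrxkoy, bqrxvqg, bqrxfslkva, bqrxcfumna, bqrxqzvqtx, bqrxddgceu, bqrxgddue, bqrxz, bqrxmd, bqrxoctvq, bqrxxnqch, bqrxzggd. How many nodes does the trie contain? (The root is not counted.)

Insert word by word; a character creates a node only if that edge doesn't already exist:
  "bqrxkoy" → 7 new (b, q, r, x, k, o, y)
  "bqrxvqg" → prefix "bqrx" already present; 3 new (v, q, g)
  "bqrxfslkva" → prefix "bqrx" already present; 6 new (f, s, l, k, v, a)
  "bqrxcfumna" → prefix "bqrx" already present; 6 new (c, f, u, m, n, a)
  "bqrxqzvqtx" → prefix "bqrx" already present; 6 new (q, z, v, q, t, x)
  "bqrxddgceu" → prefix "bqrx" already present; 6 new (d, d, g, c, e, u)
  "bqrxgddue" → prefix "bqrx" already present; 5 new (g, d, d, u, e)
  "bqrxz" → prefix "bqrx" already present; 1 new (z)
  "bqrxmd" → prefix "bqrx" already present; 2 new (m, d)
  "bqrxoctvq" → prefix "bqrx" already present; 5 new (o, c, t, v, q)
  "bqrxxnqch" → prefix "bqrx" already present; 5 new (x, n, q, c, h)
  "bqrxzggd" → prefix "bqrxz" already present; 3 new (g, g, d)
Total nodes = 7 + 3 + 6 + 6 + 6 + 6 + 5 + 1 + 2 + 5 + 5 + 3 = 55

55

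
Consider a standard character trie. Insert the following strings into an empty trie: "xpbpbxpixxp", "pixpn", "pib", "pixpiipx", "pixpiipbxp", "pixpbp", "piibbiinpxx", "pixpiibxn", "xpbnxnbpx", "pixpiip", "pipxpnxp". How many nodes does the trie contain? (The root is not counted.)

Trace insertions, counting only characters that open a new branch:
  "xpbpbxpixxp" → 11 new (x, p, b, p, b, x, p, i, x, x, p)
  "pixpn" → 5 new (p, i, x, p, n)
  "pib" → prefix "pi" already present; 1 new (b)
  "pixpiipx" → prefix "pixp" already present; 4 new (i, i, p, x)
  "pixpiipbxp" → prefix "pixpiip" already present; 3 new (b, x, p)
  "pixpbp" → prefix "pixp" already present; 2 new (b, p)
  "piibbiinpxx" → prefix "pi" already present; 9 new (i, b, b, i, i, n, p, x, x)
  "pixpiibxn" → prefix "pixpii" already present; 3 new (b, x, n)
  "xpbnxnbpx" → prefix "xpb" already present; 6 new (n, x, n, b, p, x)
  "pixpiip" → prefix "pixpiip" already present; 0 new (none)
  "pipxpnxp" → prefix "pi" already present; 6 new (p, x, p, n, x, p)
Total nodes = 11 + 5 + 1 + 4 + 3 + 2 + 9 + 3 + 6 + 0 + 6 = 50

50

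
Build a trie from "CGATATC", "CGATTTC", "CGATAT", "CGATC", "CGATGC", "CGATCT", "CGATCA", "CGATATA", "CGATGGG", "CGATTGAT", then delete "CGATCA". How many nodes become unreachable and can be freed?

1

Walk "CGATCA" from the leaf back toward the root, removing each node that no remaining word uses.
The suffix "A" (1 node) is used only by "CGATCA"; the node for "CGATC" still has the child "T", so pruning stops there.
Nodes removed: 1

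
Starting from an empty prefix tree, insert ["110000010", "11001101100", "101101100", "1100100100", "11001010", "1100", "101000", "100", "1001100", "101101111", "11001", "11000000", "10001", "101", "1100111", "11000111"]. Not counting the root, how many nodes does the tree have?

48

Trace insertions, counting only characters that open a new branch:
  "110000010" → 9 new (1, 1, 0, 0, 0, 0, 0, 1, 0)
  "11001101100" → prefix "1100" already present; 7 new (1, 1, 0, 1, 1, 0, 0)
  "101101100" → prefix "1" already present; 8 new (0, 1, 1, 0, 1, 1, 0, 0)
  "1100100100" → prefix "11001" already present; 5 new (0, 0, 1, 0, 0)
  "11001010" → prefix "110010" already present; 2 new (1, 0)
  "1100" → prefix "1100" already present; 0 new (none)
  "101000" → prefix "101" already present; 3 new (0, 0, 0)
  "100" → prefix "10" already present; 1 new (0)
  "1001100" → prefix "100" already present; 4 new (1, 1, 0, 0)
  "101101111" → prefix "1011011" already present; 2 new (1, 1)
  "11001" → prefix "11001" already present; 0 new (none)
  "11000000" → prefix "1100000" already present; 1 new (0)
  "10001" → prefix "100" already present; 2 new (0, 1)
  "101" → prefix "101" already present; 0 new (none)
  "1100111" → prefix "110011" already present; 1 new (1)
  "11000111" → prefix "11000" already present; 3 new (1, 1, 1)
Total nodes = 9 + 7 + 8 + 5 + 2 + 0 + 3 + 1 + 4 + 2 + 0 + 1 + 2 + 0 + 1 + 3 = 48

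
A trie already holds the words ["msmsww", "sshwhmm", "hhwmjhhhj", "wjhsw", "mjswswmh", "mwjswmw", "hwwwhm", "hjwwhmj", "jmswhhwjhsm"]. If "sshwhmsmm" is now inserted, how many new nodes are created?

The longest prefix of "sshwhmsmm" already in the trie is "sshwhm" (length 6).
So 9 − 6 = 3 new nodes.

3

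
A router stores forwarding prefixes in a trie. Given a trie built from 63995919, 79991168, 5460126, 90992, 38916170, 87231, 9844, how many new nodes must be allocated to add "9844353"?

3

Walking "9844353" from the root, the first 4 characters ("9844") follow existing edges; "3" is the first miss.
So 7 − 4 = 3 new nodes.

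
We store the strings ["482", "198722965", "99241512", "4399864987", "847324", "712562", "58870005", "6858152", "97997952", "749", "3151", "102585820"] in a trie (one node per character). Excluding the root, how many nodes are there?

77

Count nodes per top-level branch (shared prefixes stored once):
  '1'-branch (102585820, 198722965): 17 nodes
  '3'-branch (3151): 4 nodes
  '4'-branch (4399864987, 482): 12 nodes
  '5'-branch (58870005): 8 nodes
  '6'-branch (6858152): 7 nodes
  '7'-branch (712562, 749): 8 nodes
  '8'-branch (847324): 6 nodes
  '9'-branch (97997952, 99241512): 15 nodes
Sum: 77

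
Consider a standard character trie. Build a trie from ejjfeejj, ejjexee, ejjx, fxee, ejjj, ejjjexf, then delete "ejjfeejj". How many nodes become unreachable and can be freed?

5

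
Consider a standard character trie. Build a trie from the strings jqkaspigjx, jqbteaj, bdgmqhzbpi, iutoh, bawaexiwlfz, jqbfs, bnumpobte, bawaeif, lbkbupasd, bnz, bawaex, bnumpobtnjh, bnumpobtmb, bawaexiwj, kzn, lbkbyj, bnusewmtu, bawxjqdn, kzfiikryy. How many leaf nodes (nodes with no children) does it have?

Leaves are exactly the stored words that no other stored word extends.
Those words: "bawaeif", "bawaexiwj", "bawaexiwlfz", "bawxjqdn", "bdgmqhzbpi", "bnumpobte", "bnumpobtmb", "bnumpobtnjh", "bnusewmtu", "bnz", "iutoh", "jqbfs", "jqbteaj", "jqkaspigjx", "kzfiikryy", "kzn", "lbkbupasd", "lbkbyj"
Leaf count: 18

18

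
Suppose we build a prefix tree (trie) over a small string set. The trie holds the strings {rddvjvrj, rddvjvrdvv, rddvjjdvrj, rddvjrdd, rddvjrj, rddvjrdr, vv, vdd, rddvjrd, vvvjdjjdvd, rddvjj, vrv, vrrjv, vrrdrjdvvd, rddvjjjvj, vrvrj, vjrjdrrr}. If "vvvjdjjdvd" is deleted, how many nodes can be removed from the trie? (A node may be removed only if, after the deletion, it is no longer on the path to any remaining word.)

After clearing the end-marker at "vvvjdjjdvd", prune upward until reaching a node still needed by another word.
The suffix "vjdjjdvd" (8 nodes) is used only by "vvvjdjjdvd"; "vv" is itself a stored word, so pruning stops there.
Nodes removed: 8

8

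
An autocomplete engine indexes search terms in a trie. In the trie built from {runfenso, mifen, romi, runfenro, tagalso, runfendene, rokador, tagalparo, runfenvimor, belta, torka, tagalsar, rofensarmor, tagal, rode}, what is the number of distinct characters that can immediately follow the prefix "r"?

2

Walk "r" from the root, arriving at one node.
Distinct next characters after "r": o, u.
That node has 2 child edges.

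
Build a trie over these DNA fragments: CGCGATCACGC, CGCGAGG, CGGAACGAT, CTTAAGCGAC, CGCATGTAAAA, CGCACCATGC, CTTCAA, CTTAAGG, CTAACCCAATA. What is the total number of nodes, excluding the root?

56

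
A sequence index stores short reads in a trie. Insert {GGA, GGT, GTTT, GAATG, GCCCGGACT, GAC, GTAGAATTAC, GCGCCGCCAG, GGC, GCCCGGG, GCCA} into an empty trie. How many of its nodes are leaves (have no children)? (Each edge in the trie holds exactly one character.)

11

Leaves are exactly the stored words that no other stored word extends.
Those words: "GAATG", "GAC", "GCCA", "GCCCGGACT", "GCCCGGG", "GCGCCGCCAG", "GGA", "GGC", "GGT", "GTAGAATTAC", "GTTT"
Leaf count: 11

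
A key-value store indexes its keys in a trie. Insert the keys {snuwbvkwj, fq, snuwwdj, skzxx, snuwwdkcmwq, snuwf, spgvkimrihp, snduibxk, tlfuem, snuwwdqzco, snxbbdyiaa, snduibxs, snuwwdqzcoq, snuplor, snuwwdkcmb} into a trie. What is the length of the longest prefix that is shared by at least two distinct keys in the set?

Look for the deepest trie node that still has at least two words in its subtree.
"snuwwdqzco" and "snuwwdqzcoq" agree on "snuwwdqzco" (10 characters) before diverging; nothing deeper is shared.
Longest shared-prefix length: 10

10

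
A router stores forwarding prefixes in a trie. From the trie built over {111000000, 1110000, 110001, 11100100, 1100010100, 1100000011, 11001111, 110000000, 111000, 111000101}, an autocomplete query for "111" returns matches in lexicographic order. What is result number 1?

Words with prefix "111", in lexicographic order: "111000", "1110000", "111000000", "111000101", "11100100"
Position 1: 111000

111000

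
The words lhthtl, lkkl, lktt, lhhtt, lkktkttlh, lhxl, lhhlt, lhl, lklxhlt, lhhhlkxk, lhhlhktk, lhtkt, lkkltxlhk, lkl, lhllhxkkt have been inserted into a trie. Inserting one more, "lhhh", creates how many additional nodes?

Every character of "lhhh" already lies on an existing path (it is a prefix of some stored word).
No new nodes are needed: 0.

0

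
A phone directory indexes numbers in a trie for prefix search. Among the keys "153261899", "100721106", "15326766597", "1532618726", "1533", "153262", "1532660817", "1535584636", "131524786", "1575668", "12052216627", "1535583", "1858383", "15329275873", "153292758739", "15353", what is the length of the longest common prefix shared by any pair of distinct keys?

11

Equivalently: take the maximum, over all pairs, of their longest common prefix length.
"15329275873" and "153292758739" agree on "15329275873" (11 characters) before diverging; nothing deeper is shared.
Longest shared-prefix length: 11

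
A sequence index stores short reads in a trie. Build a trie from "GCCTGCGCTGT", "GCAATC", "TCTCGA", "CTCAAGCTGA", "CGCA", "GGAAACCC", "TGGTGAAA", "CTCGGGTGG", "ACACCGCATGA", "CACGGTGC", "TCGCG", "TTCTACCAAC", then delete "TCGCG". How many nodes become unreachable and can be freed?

Walk "TCGCG" from the leaf back toward the root, removing each node that no remaining word uses.
The suffix "GCG" (3 nodes) is used only by "TCGCG"; the node for "TC" still has the child "T", so pruning stops there.
Nodes removed: 3

3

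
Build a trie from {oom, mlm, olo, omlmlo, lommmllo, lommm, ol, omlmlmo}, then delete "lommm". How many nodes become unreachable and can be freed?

After clearing the end-marker at "lommm", prune upward until reaching a node still needed by another word.
Every node on "lommm" is still needed (e.g. by "lommmllo"), so nothing is freed.
Nodes removed: 0

0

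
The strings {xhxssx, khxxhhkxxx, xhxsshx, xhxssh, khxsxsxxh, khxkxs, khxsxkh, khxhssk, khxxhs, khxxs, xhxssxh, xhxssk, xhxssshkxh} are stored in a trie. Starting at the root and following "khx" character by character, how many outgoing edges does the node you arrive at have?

4

Follow the path "khx" to its node, then look at its outgoing edges.
Characters that immediately follow "khx" among the stored strings: {h, k, s, x}.
That node has 4 child edges.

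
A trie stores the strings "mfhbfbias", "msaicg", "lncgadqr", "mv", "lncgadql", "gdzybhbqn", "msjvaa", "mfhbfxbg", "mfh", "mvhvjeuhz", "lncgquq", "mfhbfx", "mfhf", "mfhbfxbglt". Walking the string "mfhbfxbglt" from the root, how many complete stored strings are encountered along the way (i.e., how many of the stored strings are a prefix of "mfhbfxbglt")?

4

Traverse "mfhbfxbglt" character by character; count nodes along the way that are marked as word ends.
Prefixes of the query that are stored words: "mfh", "mfhbfx", "mfhbfxbg", "mfhbfxbglt"
Count: 4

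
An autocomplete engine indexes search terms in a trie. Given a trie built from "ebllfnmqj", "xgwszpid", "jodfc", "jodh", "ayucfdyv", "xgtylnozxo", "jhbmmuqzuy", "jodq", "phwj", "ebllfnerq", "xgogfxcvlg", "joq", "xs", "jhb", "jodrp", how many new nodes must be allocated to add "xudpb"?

4

"x" is already a path in the trie; the remaining "udpb" must be added.
New nodes needed: |"xudpb"| − 1 = 5 − 1 = 4.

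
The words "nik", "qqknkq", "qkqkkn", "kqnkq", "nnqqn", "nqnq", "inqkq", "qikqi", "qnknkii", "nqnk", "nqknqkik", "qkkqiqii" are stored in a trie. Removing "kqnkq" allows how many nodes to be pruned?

5

Walk "kqnkq" from the leaf back toward the root, removing each node that no remaining word uses.
No other word shares any prefix with "kqnkq", so all 5 of its nodes go.
Nodes removed: 5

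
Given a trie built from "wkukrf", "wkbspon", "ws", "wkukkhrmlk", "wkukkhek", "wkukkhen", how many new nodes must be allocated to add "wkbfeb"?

3

Walking "wkbfeb" from the root, the first 3 characters ("wkb") follow existing edges; "f" is the first miss.
New nodes needed: |"wkbfeb"| − 3 = 6 − 3 = 3.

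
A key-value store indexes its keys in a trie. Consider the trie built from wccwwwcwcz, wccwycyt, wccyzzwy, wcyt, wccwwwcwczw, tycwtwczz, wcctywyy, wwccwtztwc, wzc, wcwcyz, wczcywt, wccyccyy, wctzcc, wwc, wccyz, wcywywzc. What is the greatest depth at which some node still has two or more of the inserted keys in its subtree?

10

Look for the deepest trie node that still has at least two words in its subtree.
e.g. "wccwwwcwcz" and "wccwwwcwczw" share the prefix "wccwwwcwcz" of length 10; no pair shares a longer one.
Longest shared-prefix length: 10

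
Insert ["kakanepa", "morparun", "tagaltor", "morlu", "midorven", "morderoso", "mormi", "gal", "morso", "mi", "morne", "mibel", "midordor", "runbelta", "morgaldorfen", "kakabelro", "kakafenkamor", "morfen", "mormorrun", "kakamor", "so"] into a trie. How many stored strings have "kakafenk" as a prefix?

Traverse to the node for "kakafenk", then collect every word in that subtree.
Matches: "kakafenkamor"
Count: 1

1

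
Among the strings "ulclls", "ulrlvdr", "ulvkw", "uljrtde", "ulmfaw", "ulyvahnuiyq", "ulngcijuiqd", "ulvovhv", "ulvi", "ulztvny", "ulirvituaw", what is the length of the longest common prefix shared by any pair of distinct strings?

Look for the deepest trie node that still has at least two words in its subtree.
e.g. "ulvi" and "ulvkw" share the prefix "ulv" of length 3; no pair shares a longer one.
Longest shared-prefix length: 3

3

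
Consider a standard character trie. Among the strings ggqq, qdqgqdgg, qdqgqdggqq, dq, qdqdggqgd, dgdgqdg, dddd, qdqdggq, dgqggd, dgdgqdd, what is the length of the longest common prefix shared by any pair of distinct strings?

8

Equivalently: take the maximum, over all pairs, of their longest common prefix length.
"qdqgqdgg" and "qdqgqdggqq" agree on "qdqgqdgg" (8 characters) before diverging; nothing deeper is shared.
Longest shared-prefix length: 8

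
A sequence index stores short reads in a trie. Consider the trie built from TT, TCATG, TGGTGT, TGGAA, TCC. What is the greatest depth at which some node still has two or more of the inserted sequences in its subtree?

Equivalently: take the maximum, over all pairs, of their longest common prefix length.
e.g. "TGGAA" and "TGGTGT" share the prefix "TGG" of length 3; no pair shares a longer one.
Longest shared-prefix length: 3

3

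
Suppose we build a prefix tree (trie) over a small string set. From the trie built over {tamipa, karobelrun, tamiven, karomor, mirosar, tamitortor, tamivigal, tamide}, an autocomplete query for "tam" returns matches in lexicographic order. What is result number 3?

tamitortor

Filter for "tam…" and sort: "tamide", "tamipa", "tamitortor", "tamiven", "tamivigal"
The 3rd is tamitortor.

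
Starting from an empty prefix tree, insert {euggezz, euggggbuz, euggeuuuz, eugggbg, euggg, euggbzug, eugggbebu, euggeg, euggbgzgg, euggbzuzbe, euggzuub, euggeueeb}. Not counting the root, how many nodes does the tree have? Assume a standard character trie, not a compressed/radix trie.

40

Count nodes per top-level branch (shared prefixes stored once):
  'e'-branch (euggbgzgg, euggbzug, euggbzuzbe, euggeg, euggeueeb, euggeuuuz, euggezz, euggg, eugggbebu, eugggbg, euggggbuz, euggzuub): 40 nodes
Sum: 40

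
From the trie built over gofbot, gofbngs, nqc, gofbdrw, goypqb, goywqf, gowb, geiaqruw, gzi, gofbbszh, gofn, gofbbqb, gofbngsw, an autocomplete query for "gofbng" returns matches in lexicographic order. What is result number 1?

DFS of the "gofbng" subtree visits, in order: "gofbngs", "gofbngsw"
The 1st is gofbngs.

gofbngs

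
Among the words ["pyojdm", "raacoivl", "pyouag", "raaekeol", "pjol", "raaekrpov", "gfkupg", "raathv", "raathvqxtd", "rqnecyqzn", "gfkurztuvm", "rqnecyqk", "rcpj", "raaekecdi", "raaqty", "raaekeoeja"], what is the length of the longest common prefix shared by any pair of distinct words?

Equivalently: take the maximum, over all pairs, of their longest common prefix length.
"raaekeoeja" and "raaekeol" agree on "raaekeo" (7 characters) before diverging; nothing deeper is shared.
Longest shared-prefix length: 7

7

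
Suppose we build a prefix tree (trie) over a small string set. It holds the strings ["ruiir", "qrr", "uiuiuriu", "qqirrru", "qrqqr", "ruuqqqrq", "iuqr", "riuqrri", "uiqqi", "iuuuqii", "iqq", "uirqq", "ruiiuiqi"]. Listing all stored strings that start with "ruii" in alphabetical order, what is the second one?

ruiiuiqi

DFS of the "ruii" subtree visits, in order: "ruiir", "ruiiuiqi"
Position 2: ruiiuiqi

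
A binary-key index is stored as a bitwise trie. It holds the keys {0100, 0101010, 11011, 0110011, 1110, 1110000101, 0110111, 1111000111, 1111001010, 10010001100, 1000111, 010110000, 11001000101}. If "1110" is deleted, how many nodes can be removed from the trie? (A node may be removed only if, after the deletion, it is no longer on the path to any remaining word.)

0

A node on "1110"'s path can go only if nothing else ends at it or branches off below it.
Every node on "1110" is still needed (e.g. by "1110000101"), so nothing is freed.
Nodes removed: 0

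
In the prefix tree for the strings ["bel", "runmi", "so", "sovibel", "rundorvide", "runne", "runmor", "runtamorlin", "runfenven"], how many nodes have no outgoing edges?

8

Leaves are exactly the stored words that no other stored word extends.
Those words: "bel", "rundorvide", "runfenven", "runmi", "runmor", "runne", "runtamorlin", "sovibel"
Leaf count: 8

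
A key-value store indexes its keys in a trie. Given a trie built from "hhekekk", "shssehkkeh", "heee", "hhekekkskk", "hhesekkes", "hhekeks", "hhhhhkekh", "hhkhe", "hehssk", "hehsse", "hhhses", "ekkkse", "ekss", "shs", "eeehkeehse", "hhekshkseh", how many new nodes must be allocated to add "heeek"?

The longest prefix of "heeek" already in the trie is "heee" (length 4).
New nodes needed: |"heeek"| − 4 = 5 − 4 = 1.

1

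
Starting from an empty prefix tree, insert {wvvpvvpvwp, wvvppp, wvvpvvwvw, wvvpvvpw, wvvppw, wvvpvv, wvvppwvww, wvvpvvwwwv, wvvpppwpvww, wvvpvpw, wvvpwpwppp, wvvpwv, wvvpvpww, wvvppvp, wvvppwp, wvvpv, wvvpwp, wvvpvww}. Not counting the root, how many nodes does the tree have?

For each word, the new-node count is its length minus the longest prefix already in the trie:
  "wvvpvvpvwp" → 10 new (w, v, v, p, v, v, p, v, w, p)
  "wvvppp" → prefix "wvvp" already present; 2 new (p, p)
  "wvvpvvwvw" → prefix "wvvpvv" already present; 3 new (w, v, w)
  "wvvpvvpw" → prefix "wvvpvvp" already present; 1 new (w)
  "wvvppw" → prefix "wvvpp" already present; 1 new (w)
  "wvvpvv" → prefix "wvvpvv" already present; 0 new (none)
  "wvvppwvww" → prefix "wvvppw" already present; 3 new (v, w, w)
  "wvvpvvwwwv" → prefix "wvvpvvw" already present; 3 new (w, w, v)
  "wvvpppwpvww" → prefix "wvvppp" already present; 5 new (w, p, v, w, w)
  "wvvpvpw" → prefix "wvvpv" already present; 2 new (p, w)
  "wvvpwpwppp" → prefix "wvvp" already present; 6 new (w, p, w, p, p, p)
  "wvvpwv" → prefix "wvvpw" already present; 1 new (v)
  "wvvpvpww" → prefix "wvvpvpw" already present; 1 new (w)
  "wvvppvp" → prefix "wvvpp" already present; 2 new (v, p)
  "wvvppwp" → prefix "wvvppw" already present; 1 new (p)
  "wvvpv" → prefix "wvvpv" already present; 0 new (none)
  "wvvpwp" → prefix "wvvpwp" already present; 0 new (none)
  "wvvpvww" → prefix "wvvpv" already present; 2 new (w, w)
Total nodes = 10 + 2 + 3 + 1 + 1 + 0 + 3 + 3 + 5 + 2 + 6 + 1 + 1 + 2 + 1 + 0 + 0 + 2 = 43

43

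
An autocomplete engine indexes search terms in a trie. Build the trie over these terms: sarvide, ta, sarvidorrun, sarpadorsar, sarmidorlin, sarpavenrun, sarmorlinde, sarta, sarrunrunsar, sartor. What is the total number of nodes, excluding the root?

56

Insert word by word; a character creates a node only if that edge doesn't already exist:
  "sarvide" → 7 new (s, a, r, v, i, d, e)
  "ta" → 2 new (t, a)
  "sarvidorrun" → prefix "sarvid" already present; 5 new (o, r, r, u, n)
  "sarpadorsar" → prefix "sar" already present; 8 new (p, a, d, o, r, s, a, r)
  "sarmidorlin" → prefix "sar" already present; 8 new (m, i, d, o, r, l, i, n)
  "sarpavenrun" → prefix "sarpa" already present; 6 new (v, e, n, r, u, n)
  "sarmorlinde" → prefix "sarm" already present; 7 new (o, r, l, i, n, d, e)
  "sarta" → prefix "sar" already present; 2 new (t, a)
  "sarrunrunsar" → prefix "sar" already present; 9 new (r, u, n, r, u, n, s, a, r)
  "sartor" → prefix "sart" already present; 2 new (o, r)
Total nodes = 7 + 2 + 5 + 8 + 8 + 6 + 7 + 2 + 9 + 2 = 56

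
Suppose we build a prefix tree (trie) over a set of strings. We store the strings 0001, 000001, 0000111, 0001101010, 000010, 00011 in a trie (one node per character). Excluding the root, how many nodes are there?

17

Count nodes per top-level branch (shared prefixes stored once):
  '0'-branch (000001, 000010, 0000111, 0001, 00011, 0001101010): 17 nodes
Sum: 17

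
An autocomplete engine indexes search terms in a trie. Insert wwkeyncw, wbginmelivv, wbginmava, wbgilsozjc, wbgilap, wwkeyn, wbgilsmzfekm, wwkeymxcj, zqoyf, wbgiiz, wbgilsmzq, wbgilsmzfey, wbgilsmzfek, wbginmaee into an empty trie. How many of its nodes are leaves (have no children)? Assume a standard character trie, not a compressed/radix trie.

12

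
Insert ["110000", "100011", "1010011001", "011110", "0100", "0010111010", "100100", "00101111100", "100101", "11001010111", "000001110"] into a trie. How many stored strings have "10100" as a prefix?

1

Filter for entries beginning with "10100":
Matches: "1010011001"
Count: 1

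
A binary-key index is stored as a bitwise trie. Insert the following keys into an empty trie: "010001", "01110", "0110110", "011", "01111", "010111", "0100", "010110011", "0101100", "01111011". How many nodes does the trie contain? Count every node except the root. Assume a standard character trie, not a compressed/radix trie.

24

For each word, the new-node count is its length minus the longest prefix already in the trie:
  "010001" → 6 new (0, 1, 0, 0, 0, 1)
  "01110" → prefix "01" already present; 3 new (1, 1, 0)
  "0110110" → prefix "011" already present; 4 new (0, 1, 1, 0)
  "011" → prefix "011" already present; 0 new (none)
  "01111" → prefix "0111" already present; 1 new (1)
  "010111" → prefix "010" already present; 3 new (1, 1, 1)
  "0100" → prefix "0100" already present; 0 new (none)
  "010110011" → prefix "01011" already present; 4 new (0, 0, 1, 1)
  "0101100" → prefix "0101100" already present; 0 new (none)
  "01111011" → prefix "01111" already present; 3 new (0, 1, 1)
Total nodes = 6 + 3 + 4 + 0 + 1 + 3 + 0 + 4 + 0 + 3 = 24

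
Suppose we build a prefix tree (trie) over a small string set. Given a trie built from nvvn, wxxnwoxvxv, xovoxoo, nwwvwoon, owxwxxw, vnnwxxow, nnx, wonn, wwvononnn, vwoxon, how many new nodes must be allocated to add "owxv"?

1

"owx" is already a path in the trie; the remaining "v" must be added.
So 4 − 3 = 1 new nodes.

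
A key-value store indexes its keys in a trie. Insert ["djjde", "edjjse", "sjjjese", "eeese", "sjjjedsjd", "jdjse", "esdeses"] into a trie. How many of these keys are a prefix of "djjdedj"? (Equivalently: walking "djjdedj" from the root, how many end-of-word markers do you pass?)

Walk "djjdedj" from the root; an end-of-word marker is hit whenever a stored word is a prefix of "djjdedj".
Prefixes of the query that are stored words: "djjde"
Count: 1

1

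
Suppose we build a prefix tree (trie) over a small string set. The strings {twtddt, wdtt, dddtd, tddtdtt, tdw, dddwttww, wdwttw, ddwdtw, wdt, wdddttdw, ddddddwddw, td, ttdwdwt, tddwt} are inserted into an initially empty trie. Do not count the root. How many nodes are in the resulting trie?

56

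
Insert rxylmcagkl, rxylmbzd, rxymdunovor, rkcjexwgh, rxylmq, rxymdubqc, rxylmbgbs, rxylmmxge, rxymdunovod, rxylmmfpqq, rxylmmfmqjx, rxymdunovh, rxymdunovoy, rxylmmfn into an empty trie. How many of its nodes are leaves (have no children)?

14

Leaves are exactly the stored words that no other stored word extends.
Those words: "rkcjexwgh", "rxylmbgbs", "rxylmbzd", "rxylmcagkl", "rxylmmfmqjx", "rxylmmfn", "rxylmmfpqq", "rxylmmxge", "rxylmq", "rxymdubqc", "rxymdunovh", "rxymdunovod", "rxymdunovor", "rxymdunovoy"
Leaf count: 14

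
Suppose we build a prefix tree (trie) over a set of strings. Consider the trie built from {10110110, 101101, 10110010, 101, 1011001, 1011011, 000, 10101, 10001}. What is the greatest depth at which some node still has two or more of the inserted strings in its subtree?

7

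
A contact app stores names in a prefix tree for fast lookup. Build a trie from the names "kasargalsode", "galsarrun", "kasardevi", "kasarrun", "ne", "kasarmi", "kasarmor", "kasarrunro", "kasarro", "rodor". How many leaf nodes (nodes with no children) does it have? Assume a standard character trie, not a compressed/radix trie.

9

A leaf is a node with no children — equivalently, the end of a word that is not a proper prefix of any other stored word.
Those words: "galsarrun", "kasardevi", "kasargalsode", "kasarmi", "kasarmor", "kasarro", "kasarrunro", "ne", "rodor"
Leaf count: 9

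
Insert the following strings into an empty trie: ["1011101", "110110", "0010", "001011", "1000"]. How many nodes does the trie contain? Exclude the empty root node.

20

Trace insertions, counting only characters that open a new branch:
  "1011101" → 7 new (1, 0, 1, 1, 1, 0, 1)
  "110110" → prefix "1" already present; 5 new (1, 0, 1, 1, 0)
  "0010" → 4 new (0, 0, 1, 0)
  "001011" → prefix "0010" already present; 2 new (1, 1)
  "1000" → prefix "10" already present; 2 new (0, 0)
Total nodes = 7 + 5 + 4 + 2 + 2 = 20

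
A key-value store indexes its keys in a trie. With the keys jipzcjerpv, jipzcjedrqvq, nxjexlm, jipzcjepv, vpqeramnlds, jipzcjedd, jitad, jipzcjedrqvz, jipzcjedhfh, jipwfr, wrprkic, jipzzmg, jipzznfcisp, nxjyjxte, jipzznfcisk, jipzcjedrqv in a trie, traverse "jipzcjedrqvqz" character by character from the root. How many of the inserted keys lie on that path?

Walk "jipzcjedrqvqz" from the root; an end-of-word marker is hit whenever a stored word is a prefix of "jipzcjedrqvqz".
Prefixes of the query that are stored words: "jipzcjedrqv", "jipzcjedrqvq"
Count: 2

2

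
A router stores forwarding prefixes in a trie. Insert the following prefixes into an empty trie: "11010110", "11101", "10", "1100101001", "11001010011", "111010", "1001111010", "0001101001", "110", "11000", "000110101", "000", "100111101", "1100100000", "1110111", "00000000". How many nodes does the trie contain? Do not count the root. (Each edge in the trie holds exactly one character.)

For each word, the new-node count is its length minus the longest prefix already in the trie:
  "11010110" → 8 new (1, 1, 0, 1, 0, 1, 1, 0)
  "11101" → prefix "11" already present; 3 new (1, 0, 1)
  "10" → prefix "1" already present; 1 new (0)
  "1100101001" → prefix "110" already present; 7 new (0, 1, 0, 1, 0, 0, 1)
  "11001010011" → prefix "1100101001" already present; 1 new (1)
  "111010" → prefix "11101" already present; 1 new (0)
  "1001111010" → prefix "10" already present; 8 new (0, 1, 1, 1, 1, 0, 1, 0)
  "0001101001" → 10 new (0, 0, 0, 1, 1, 0, 1, 0, 0, 1)
  "110" → prefix "110" already present; 0 new (none)
  "11000" → prefix "1100" already present; 1 new (0)
  "000110101" → prefix "00011010" already present; 1 new (1)
  "000" → prefix "000" already present; 0 new (none)
  "100111101" → prefix "100111101" already present; 0 new (none)
  "1100100000" → prefix "110010" already present; 4 new (0, 0, 0, 0)
  "1110111" → prefix "11101" already present; 2 new (1, 1)
  "00000000" → prefix "000" already present; 5 new (0, 0, 0, 0, 0)
Total nodes = 8 + 3 + 1 + 7 + 1 + 1 + 8 + 10 + 0 + 1 + 1 + 0 + 0 + 4 + 2 + 5 = 52

52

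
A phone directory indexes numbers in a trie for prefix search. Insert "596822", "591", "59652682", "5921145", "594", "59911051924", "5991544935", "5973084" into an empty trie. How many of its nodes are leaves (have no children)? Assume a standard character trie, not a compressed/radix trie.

8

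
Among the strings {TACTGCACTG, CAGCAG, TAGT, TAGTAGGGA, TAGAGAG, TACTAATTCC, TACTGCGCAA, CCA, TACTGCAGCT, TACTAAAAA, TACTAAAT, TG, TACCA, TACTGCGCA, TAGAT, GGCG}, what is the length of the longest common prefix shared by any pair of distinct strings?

9

Equivalently: take the maximum, over all pairs, of their longest common prefix length.
e.g. "TACTGCGCA" and "TACTGCGCAA" share the prefix "TACTGCGCA" of length 9; no pair shares a longer one.
Longest shared-prefix length: 9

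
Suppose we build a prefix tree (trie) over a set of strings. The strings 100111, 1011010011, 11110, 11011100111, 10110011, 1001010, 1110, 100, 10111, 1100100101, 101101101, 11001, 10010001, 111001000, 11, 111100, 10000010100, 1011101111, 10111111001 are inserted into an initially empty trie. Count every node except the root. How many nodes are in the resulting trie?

73

For each word, the new-node count is its length minus the longest prefix already in the trie:
  "100111" → 6 new (1, 0, 0, 1, 1, 1)
  "1011010011" → prefix "10" already present; 8 new (1, 1, 0, 1, 0, 0, 1, 1)
  "11110" → prefix "1" already present; 4 new (1, 1, 1, 0)
  "11011100111" → prefix "11" already present; 9 new (0, 1, 1, 1, 0, 0, 1, 1, 1)
  "10110011" → prefix "10110" already present; 3 new (0, 1, 1)
  "1001010" → prefix "1001" already present; 3 new (0, 1, 0)
  "1110" → prefix "111" already present; 1 new (0)
  "100" → prefix "100" already present; 0 new (none)
  "10111" → prefix "1011" already present; 1 new (1)
  "1100100101" → prefix "110" already present; 7 new (0, 1, 0, 0, 1, 0, 1)
  "101101101" → prefix "101101" already present; 3 new (1, 0, 1)
  "11001" → prefix "11001" already present; 0 new (none)
  "10010001" → prefix "10010" already present; 3 new (0, 0, 1)
  "111001000" → prefix "1110" already present; 5 new (0, 1, 0, 0, 0)
  "11" → prefix "11" already present; 0 new (none)
  "111100" → prefix "11110" already present; 1 new (0)
  "10000010100" → prefix "100" already present; 8 new (0, 0, 0, 1, 0, 1, 0, 0)
  "1011101111" → prefix "10111" already present; 5 new (0, 1, 1, 1, 1)
  "10111111001" → prefix "10111" already present; 6 new (1, 1, 1, 0, 0, 1)
Total nodes = 6 + 8 + 4 + 9 + 3 + 3 + 1 + 0 + 1 + 7 + 3 + 0 + 3 + 5 + 0 + 1 + 8 + 5 + 6 = 73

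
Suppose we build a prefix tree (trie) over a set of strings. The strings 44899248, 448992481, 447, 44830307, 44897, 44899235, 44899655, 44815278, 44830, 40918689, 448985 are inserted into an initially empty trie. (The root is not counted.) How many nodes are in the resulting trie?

For each word, the new-node count is its length minus the longest prefix already in the trie:
  "44899248" → 8 new (4, 4, 8, 9, 9, 2, 4, 8)
  "448992481" → prefix "44899248" already present; 1 new (1)
  "447" → prefix "44" already present; 1 new (7)
  "44830307" → prefix "448" already present; 5 new (3, 0, 3, 0, 7)
  "44897" → prefix "4489" already present; 1 new (7)
  "44899235" → prefix "448992" already present; 2 new (3, 5)
  "44899655" → prefix "44899" already present; 3 new (6, 5, 5)
  "44815278" → prefix "448" already present; 5 new (1, 5, 2, 7, 8)
  "44830" → prefix "44830" already present; 0 new (none)
  "40918689" → prefix "4" already present; 7 new (0, 9, 1, 8, 6, 8, 9)
  "448985" → prefix "4489" already present; 2 new (8, 5)
Total nodes = 8 + 1 + 1 + 5 + 1 + 2 + 3 + 5 + 0 + 7 + 2 = 35

35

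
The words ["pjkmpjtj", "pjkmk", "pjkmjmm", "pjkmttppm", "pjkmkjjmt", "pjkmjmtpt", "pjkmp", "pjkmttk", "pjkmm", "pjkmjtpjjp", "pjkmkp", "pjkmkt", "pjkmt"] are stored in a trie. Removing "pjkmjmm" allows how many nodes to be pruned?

A node on "pjkmjmm"'s path can go only if nothing else ends at it or branches off below it.
The suffix "m" (1 node) is used only by "pjkmjmm"; the node for "pjkmjm" still has the child "t", so pruning stops there.
Nodes removed: 1

1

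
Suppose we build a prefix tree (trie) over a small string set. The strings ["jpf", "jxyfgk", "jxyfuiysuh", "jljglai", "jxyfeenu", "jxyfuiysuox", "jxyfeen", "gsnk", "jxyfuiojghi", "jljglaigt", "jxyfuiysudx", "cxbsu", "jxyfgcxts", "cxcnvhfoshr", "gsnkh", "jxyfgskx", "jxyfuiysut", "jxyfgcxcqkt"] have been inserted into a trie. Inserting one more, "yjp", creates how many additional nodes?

3

"yjp" shares no prefix with any stored word, so all 3 characters open new nodes.
3 − 0 = 3 new nodes.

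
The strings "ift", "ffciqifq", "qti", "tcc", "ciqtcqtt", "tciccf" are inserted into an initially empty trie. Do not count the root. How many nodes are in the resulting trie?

Count nodes per top-level branch (shared prefixes stored once):
  'c'-branch (ciqtcqtt): 8 nodes
  'f'-branch (ffciqifq): 8 nodes
  'i'-branch (ift): 3 nodes
  'q'-branch (qti): 3 nodes
  't'-branch (tcc, tciccf): 7 nodes
Sum: 29

29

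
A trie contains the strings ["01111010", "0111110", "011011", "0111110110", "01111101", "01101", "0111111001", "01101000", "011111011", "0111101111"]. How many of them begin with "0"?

10

Walk to "0"; the words in its subtree are exactly those with that prefix.
Words under "0": 01101, 01101000, 011011, 01111010, 0111101111, 0111110, 01111101, 011111011, 0111110110, 0111111001
Count: 10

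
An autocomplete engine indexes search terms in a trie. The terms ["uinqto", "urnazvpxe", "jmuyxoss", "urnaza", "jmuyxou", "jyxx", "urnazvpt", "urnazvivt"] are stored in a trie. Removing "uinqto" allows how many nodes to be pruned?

5

A node on "uinqto"'s path can go only if nothing else ends at it or branches off below it.
The suffix "inqto" (5 nodes) is used only by "uinqto"; the node for "u" still has the child "r", so pruning stops there.
Nodes removed: 5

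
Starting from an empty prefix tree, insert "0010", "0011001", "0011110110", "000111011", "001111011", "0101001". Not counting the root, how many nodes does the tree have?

Trace insertions, counting only characters that open a new branch:
  "0010" → 4 new (0, 0, 1, 0)
  "0011001" → prefix "001" already present; 4 new (1, 0, 0, 1)
  "0011110110" → prefix "0011" already present; 6 new (1, 1, 0, 1, 1, 0)
  "000111011" → prefix "00" already present; 7 new (0, 1, 1, 1, 0, 1, 1)
  "001111011" → prefix "001111011" already present; 0 new (none)
  "0101001" → prefix "0" already present; 6 new (1, 0, 1, 0, 0, 1)
Total nodes = 4 + 4 + 6 + 7 + 0 + 6 = 27

27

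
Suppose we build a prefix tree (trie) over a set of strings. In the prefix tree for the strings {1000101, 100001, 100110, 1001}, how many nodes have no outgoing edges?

Leaves are exactly the stored words that no other stored word extends.
Those words: "100001", "1000101", "100110"
Leaf count: 3

3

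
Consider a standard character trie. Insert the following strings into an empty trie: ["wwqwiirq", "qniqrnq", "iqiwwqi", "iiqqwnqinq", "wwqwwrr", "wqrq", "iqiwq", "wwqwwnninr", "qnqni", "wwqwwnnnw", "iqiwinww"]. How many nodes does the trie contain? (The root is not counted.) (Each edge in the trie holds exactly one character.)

Insert word by word; a character creates a node only if that edge doesn't already exist:
  "wwqwiirq" → 8 new (w, w, q, w, i, i, r, q)
  "qniqrnq" → 7 new (q, n, i, q, r, n, q)
  "iqiwwqi" → 7 new (i, q, i, w, w, q, i)
  "iiqqwnqinq" → prefix "i" already present; 9 new (i, q, q, w, n, q, i, n, q)
  "wwqwwrr" → prefix "wwqw" already present; 3 new (w, r, r)
  "wqrq" → prefix "w" already present; 3 new (q, r, q)
  "iqiwq" → prefix "iqiw" already present; 1 new (q)
  "wwqwwnninr" → prefix "wwqww" already present; 5 new (n, n, i, n, r)
  "qnqni" → prefix "qn" already present; 3 new (q, n, i)
  "wwqwwnnnw" → prefix "wwqwwnn" already present; 2 new (n, w)
  "iqiwinww" → prefix "iqiw" already present; 4 new (i, n, w, w)
Total nodes = 8 + 7 + 7 + 9 + 3 + 3 + 1 + 5 + 3 + 2 + 4 = 52

52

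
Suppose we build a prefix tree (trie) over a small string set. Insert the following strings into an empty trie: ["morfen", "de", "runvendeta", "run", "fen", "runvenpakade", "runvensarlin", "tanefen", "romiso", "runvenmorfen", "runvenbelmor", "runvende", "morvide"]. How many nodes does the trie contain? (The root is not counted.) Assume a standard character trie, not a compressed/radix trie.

61

For each word, the new-node count is its length minus the longest prefix already in the trie:
  "morfen" → 6 new (m, o, r, f, e, n)
  "de" → 2 new (d, e)
  "runvendeta" → 10 new (r, u, n, v, e, n, d, e, t, a)
  "run" → prefix "run" already present; 0 new (none)
  "fen" → 3 new (f, e, n)
  "runvenpakade" → prefix "runven" already present; 6 new (p, a, k, a, d, e)
  "runvensarlin" → prefix "runven" already present; 6 new (s, a, r, l, i, n)
  "tanefen" → 7 new (t, a, n, e, f, e, n)
  "romiso" → prefix "r" already present; 5 new (o, m, i, s, o)
  "runvenmorfen" → prefix "runven" already present; 6 new (m, o, r, f, e, n)
  "runvenbelmor" → prefix "runven" already present; 6 new (b, e, l, m, o, r)
  "runvende" → prefix "runvende" already present; 0 new (none)
  "morvide" → prefix "mor" already present; 4 new (v, i, d, e)
Total nodes = 6 + 2 + 10 + 0 + 3 + 6 + 6 + 7 + 5 + 6 + 6 + 0 + 4 = 61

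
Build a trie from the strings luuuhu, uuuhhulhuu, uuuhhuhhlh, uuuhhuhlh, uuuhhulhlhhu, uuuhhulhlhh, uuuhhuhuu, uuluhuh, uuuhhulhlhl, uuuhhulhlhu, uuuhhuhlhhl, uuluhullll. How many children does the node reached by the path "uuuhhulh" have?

2

Walk "uuuhhulh" from the root, arriving at one node.
Characters that immediately follow "uuuhhulh" among the stored strings: {l, u}.
That node has 2 child edges.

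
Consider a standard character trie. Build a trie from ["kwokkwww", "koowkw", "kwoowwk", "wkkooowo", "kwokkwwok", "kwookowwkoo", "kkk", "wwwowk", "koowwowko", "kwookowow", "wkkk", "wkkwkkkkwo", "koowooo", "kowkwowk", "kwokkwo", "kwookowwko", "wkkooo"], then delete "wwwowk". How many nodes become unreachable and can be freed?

Walk "wwwowk" from the leaf back toward the root, removing each node that no remaining word uses.
The suffix "wwowk" (5 nodes) is used only by "wwwowk"; the node for "w" still has the child "k", so pruning stops there.
Nodes removed: 5

5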